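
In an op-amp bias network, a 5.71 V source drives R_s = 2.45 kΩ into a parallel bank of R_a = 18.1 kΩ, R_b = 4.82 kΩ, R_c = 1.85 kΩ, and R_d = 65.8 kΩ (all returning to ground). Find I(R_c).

Parallel bank: R_p = 1/(1/18.1 + 1/4.82 + 1/1.85 + 1/65.8) = 1.222 kΩ.
V_A by voltage divider: V_A = 5.71 × 1.222/(2.45 + 1.222) = 1.900 V.
Branch current I = V_A/R_c = 1.900/1.85 = 1.027 mA.
(Check via current divider: I_total = 1.555 mA; share G_k/ΣG = 0.6604 → same result.)

I ≈ 1.03 mA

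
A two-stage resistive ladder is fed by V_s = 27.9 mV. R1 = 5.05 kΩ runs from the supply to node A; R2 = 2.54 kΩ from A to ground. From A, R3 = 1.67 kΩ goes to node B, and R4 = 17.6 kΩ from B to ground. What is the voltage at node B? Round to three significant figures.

V_B ≈ 7.84 mV

Looking into the second stage from A: R3 + R4 = 19.27 kΩ appears in parallel with R2.
R2 ‖ (R3+R4) = 2.244 kΩ.
First divider: V_A = V_s · 2.244/(5.05 + 2.244) = 8.584 mV.
Then the unloaded second divider: V_B = V_A × R4/(R3+R4) = 8.584 × 0.9133 = 7.840 mV.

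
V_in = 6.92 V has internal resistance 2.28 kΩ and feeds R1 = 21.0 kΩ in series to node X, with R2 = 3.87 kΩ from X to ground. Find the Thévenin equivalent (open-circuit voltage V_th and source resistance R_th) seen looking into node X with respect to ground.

V_th ≈ 0.986 V, R_th ≈ 3.32 kΩ

R1' = 2.28 + 21.0 = 23.28 kΩ (source resistance + R1).
V_th is the unloaded tap voltage: V_in · R2/(R1'+R2) = 6.92 × 0.1425 = 0.9864 V.
Zeroing V_in shorts the top of R1' to ground, so R_th = R1' ‖ R2 = 3.318 kΩ.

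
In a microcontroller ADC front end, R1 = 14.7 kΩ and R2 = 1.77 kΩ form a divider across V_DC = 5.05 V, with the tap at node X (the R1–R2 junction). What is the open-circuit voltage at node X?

V_th ≈ 0.543 V

Open-circuit (no load on X): V_th = V_DC · R2/(R1 + R2) = 5.05 × 1.77/(14.70 + 1.77) = 0.5427 V.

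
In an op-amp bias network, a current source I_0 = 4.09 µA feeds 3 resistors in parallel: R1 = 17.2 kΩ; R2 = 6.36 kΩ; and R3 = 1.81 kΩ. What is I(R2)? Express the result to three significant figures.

Total conductance ΣG = 1/17.2 + 1/6.36 + 1/1.81 = 0.7679 (units of 1/kΩ).
R2 takes the fraction G_k/ΣG = 0.1572/0.7679 = 0.2048, so I = 4.09 × 0.2048 = 0.8375 µA.

I ≈ 0.838 µA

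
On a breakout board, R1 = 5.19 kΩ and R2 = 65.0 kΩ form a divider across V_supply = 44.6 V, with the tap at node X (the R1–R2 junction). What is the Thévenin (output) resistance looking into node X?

R_th ≈ 4.81 kΩ

Zeroing V_supply shorts the top of R1 to ground, so R_th = R1 ‖ R2 = 4.806 kΩ.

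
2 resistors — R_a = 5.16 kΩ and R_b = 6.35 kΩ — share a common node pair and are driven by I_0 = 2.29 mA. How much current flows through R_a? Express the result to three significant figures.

I ≈ 1.26 mA

For two parallel branches, I_k = I_0 · (other R)/(sum of R).
So I = 2.29 × 6.35/11.51 = 1.263 mA.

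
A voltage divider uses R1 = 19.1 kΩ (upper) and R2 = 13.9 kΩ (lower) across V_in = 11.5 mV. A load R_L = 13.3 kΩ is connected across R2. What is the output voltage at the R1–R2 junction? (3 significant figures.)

V_out ≈ 3.02 mV

The load sits in parallel with R2, giving an effective lower resistance R2' = R2·R_L/(R2+R_L) = 6.797 kΩ.
Now apply the divider: V_out = 11.5 × 0.2625 = 3.018 mV.
(Unloaded it would be 4.84 mV; the load pulls it down.)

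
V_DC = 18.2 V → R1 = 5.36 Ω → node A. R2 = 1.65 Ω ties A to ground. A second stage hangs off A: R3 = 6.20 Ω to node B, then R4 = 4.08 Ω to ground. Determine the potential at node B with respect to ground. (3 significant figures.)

The second stage (R3 + R4 = 10.28 Ω) loads node A in parallel with R2.
Effective lower resistance at A: R2 ‖ 10.28 = 1.422 Ω.
First divider: V_A = V_DC · 1.422/(5.36 + 1.422) = 3.816 V.
Then the unloaded second divider: V_B = V_A × R4/(R3+R4) = 3.816 × 0.3969 = 1.514 V.

V_B ≈ 1.51 V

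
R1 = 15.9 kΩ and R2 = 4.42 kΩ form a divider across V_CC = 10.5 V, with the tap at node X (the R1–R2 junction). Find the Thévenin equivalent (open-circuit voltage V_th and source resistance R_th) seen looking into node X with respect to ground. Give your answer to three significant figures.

V_th ≈ 2.28 V, R_th ≈ 3.46 kΩ

Open-circuit (no load on X): V_th = V_CC · R2/(R1 + R2) = 10.5 × 4.42/(15.90 + 4.42) = 2.284 V.
With V_CC suppressed (replaced by a short), R_th = R1 ‖ R2 = (15.90 × 4.42)/(15.90 + 4.42) = 3.459 kΩ.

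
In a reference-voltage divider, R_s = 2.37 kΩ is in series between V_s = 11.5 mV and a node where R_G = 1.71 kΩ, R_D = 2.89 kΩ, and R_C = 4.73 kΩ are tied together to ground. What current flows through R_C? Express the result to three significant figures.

I ≈ 0.656 µA

Equivalent of the parallel group: R_p = 0.8755 kΩ.
V_A = 11.5 × 0.8755/3.245 = 3.102 mV.
Branch current I = V_A/R_C = 3.102/4.73 = 0.6558 µA.
(Equivalently: I_total = 3.543 µA, then current-divider fraction G_k/ΣG = 0.1851.)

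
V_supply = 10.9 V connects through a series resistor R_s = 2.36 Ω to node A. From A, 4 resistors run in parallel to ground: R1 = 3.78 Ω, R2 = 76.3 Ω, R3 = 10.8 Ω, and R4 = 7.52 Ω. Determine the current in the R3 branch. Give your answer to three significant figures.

I ≈ 0.461 A

Parallel bank: R_p = 1/(1/3.78 + 1/76.3 + 1/10.8 + 1/7.52) = 1.987 Ω.
V_A by voltage divider: V_A = 10.9 × 1.987/(2.36 + 1.987) = 4.983 V.
I(R3) = V_A / R3 = 4.983/10.8 = 0.4614 A.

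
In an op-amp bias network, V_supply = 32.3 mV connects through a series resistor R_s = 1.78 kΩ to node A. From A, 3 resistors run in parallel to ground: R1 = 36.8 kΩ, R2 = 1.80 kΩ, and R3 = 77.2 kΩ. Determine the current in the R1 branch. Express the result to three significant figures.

Equivalent of the parallel group: R_p = 1.679 kΩ.
V_A by voltage divider: V_A = 32.3 × 1.679/(1.78 + 1.679) = 15.68 mV.
Branch current I = V_A/R1 = 15.68/36.8 = 0.4260 µA.

I ≈ 0.426 µA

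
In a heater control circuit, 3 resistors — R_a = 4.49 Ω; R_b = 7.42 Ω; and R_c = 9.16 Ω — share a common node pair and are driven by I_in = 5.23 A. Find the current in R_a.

Total conductance ΣG = 1/4.49 + 1/7.42 + 1/9.16 = 0.4667 (units of 1/Ω).
By the current-divider rule, I = I_in · G_k/ΣG = 5.23 × 0.4773 = 2.496 A.

I ≈ 2.50 A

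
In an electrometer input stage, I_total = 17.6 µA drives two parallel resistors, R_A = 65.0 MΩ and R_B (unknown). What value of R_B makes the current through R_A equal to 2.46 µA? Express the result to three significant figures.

R_B ≈ 10.6 MΩ

Two-branch current divider: I_A = I_total · R_B/(R_A + R_B).
With f = 0.1398, R_B = R_A · f/(1−f) = 65.0 × 0.1625 = 10.56 MΩ.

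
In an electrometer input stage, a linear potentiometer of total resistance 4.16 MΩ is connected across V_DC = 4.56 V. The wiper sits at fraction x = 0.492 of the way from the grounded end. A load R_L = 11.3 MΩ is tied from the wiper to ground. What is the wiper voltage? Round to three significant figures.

V_out ≈ 2.05 V

The pot divides into 2.113 MΩ above the wiper and 2.047 MΩ below.
R_L loads the lower segment: effective lower R = 1.733 MΩ.
V_out = 4.56 × 1.733/(2.113 + 1.733) = 2.054 V.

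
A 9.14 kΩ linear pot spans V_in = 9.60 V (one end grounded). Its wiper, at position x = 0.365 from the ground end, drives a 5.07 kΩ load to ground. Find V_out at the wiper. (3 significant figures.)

V_out ≈ 2.47 V

Split the track: R_lower = x·R_p = 3.336 kΩ, R_upper = (1−x)·R_p = 5.804 kΩ.
Lower segment in parallel with the load: 3.336 ‖ 5.07 = 2.012 kΩ.
Loaded-divider output: V_out = 9.60 × 0.2574 = 2.471 V.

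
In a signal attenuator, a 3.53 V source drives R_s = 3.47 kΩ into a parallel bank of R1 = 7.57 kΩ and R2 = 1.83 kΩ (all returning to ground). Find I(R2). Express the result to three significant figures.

I ≈ 0.575 mA

Equivalent of the parallel group: R_p = 1.474 kΩ.
V_A by voltage divider: V_A = 3.53 × 1.474/(3.47 + 1.474) = 1.052 V.
Branch current I = V_A/R2 = 1.052/1.83 = 0.5750 mA.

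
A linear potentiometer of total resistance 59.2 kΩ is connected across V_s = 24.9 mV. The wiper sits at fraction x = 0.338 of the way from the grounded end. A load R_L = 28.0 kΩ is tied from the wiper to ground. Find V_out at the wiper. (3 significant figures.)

V_out ≈ 5.71 mV

Split the track: R_lower = x·R_p = 20.01 kΩ, R_upper = (1−x)·R_p = 39.19 kΩ.
R_L loads the lower segment: effective lower R = 11.67 kΩ.
Then V_out = V_s · 11.67/(39.19 + 11.67) = 5.713 mV.
(Unloaded: V_out = x·V_s = 8.42 mV.)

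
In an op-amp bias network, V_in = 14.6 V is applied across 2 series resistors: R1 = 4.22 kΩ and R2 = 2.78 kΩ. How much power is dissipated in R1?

Series current I = V_in/ΣR = 14.6/7.000 = 2.086 mA.
V(R1) = I·R = 8.802 V; P = V·I = 8.802 × 2.086 = 18.36 mW.

P ≈ 18.4 mW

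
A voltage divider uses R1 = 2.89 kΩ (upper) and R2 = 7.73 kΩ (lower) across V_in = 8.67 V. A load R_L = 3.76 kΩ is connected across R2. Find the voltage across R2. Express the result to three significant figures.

V_out ≈ 4.05 V

R2 ‖ R_L = (7.73 × 3.76)/(7.73 + 3.76) = 2.530 kΩ.
Now apply the divider: V_out = 8.67 × 0.4667 = 4.047 V.
(Unloaded it would be 6.31 V; the load pulls it down.)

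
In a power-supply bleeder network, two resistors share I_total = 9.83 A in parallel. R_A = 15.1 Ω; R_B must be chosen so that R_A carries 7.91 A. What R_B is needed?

R_B ≈ 62.2 Ω

In a two-way split, I_A/I_total = R_B/(R_A + R_B).
With f = 0.8047, R_B = R_A · f/(1−f) = 15.1 × 4.120 = 62.21 Ω.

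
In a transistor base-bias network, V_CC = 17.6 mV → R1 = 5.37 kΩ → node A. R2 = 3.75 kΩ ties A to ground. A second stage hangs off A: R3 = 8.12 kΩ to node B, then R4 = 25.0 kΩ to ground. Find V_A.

V_A ≈ 6.78 mV

Node A sees R2 in parallel with the series input of stage 2, R3 + R4 = 33.12 kΩ.
R2 ‖ (R3+R4) = 3.369 kΩ.
First divider: V_A = V_CC · 3.369/(5.37 + 3.369) = 6.785 mV.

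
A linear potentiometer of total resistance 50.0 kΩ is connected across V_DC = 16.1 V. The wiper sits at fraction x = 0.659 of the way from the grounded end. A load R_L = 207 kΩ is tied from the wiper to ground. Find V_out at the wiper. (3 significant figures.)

The pot divides into 17.05 kΩ above the wiper and 32.95 kΩ below.
Lower segment in parallel with the load: 32.95 ‖ 207 = 28.43 kΩ.
V_out = 16.1 × 28.43/(17.05 + 28.43) = 10.06 V.

V_out ≈ 10.1 V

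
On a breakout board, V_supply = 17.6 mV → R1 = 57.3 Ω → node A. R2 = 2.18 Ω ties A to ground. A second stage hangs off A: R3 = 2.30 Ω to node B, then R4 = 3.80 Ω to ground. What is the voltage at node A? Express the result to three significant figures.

V_A ≈ 0.480 mV

The second stage (R3 + R4 = 6.100 Ω) loads node A in parallel with R2.
Effective lower resistance at A: R2 ‖ 6.100 = 1.606 Ω.
V_A = 17.6 × 1.606/(57.3 + 1.606) = 0.4799 mV.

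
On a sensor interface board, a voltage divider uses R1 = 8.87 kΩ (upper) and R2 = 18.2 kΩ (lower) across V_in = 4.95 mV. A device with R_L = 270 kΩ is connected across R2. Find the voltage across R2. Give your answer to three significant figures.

V_out ≈ 3.26 mV

The load sits in parallel with R2, giving an effective lower resistance R2' = R2·R_L/(R2+R_L) = 17.05 kΩ.
Voltage divider with the loaded lower leg: V_out = 4.95 × 17.05/(8.87 + 17.05) = 4.95 × 0.6578 = 3.256 mV.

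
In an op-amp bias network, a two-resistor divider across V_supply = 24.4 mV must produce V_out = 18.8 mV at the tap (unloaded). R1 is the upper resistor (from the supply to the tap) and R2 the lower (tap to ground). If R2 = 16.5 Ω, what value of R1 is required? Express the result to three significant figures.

Required fraction k = V_out/V_supply = 0.7705.
R1 = R2·(1/k − 1) = 16.5 × 0.2979 = 4.915 Ω.

R1 ≈ 4.91 Ω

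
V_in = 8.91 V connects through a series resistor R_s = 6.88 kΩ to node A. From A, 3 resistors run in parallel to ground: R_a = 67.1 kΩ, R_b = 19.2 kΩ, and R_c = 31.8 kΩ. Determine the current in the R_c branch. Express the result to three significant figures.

Combine the parallel branches: R_p = (1/67.1 + 1/19.2 + 1/31.8)⁻¹ = 10.16 kΩ.
V_A by voltage divider: V_A = 8.91 × 10.16/(6.88 + 10.16) = 5.312 V.
I(R_c) = V_A / R_c = 5.312/31.8 = 0.1671 mA.
(Check via current divider: I_total = 0.5229 mA; share G_k/ΣG = 0.3195 → same result.)

I ≈ 0.167 mA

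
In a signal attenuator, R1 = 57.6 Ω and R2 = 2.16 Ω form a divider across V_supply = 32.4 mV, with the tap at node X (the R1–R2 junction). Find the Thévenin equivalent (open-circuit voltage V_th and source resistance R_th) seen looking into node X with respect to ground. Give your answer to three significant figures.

V_th ≈ 1.17 mV, R_th ≈ 2.08 Ω

Open-circuit (no load on X): V_th = V_supply · R2/(R1 + R2) = 32.4 × 2.16/(57.60 + 2.16) = 1.171 mV.
Zeroing V_supply shorts the top of R1 to ground, so R_th = R1 ‖ R2 = 2.082 Ω.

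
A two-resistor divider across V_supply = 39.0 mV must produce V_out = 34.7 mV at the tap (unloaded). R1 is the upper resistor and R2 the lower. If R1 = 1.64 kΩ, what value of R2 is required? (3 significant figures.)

R2 ≈ 13.2 kΩ

V_out/V_supply = R2/(R1+R2) = 0.8897.
So R2 = R1 · V_out/(V_supply − V_out) = 1.64 × 34.7/(39.0 − 34.7) = 1.64 × 8.070 = 13.23 kΩ.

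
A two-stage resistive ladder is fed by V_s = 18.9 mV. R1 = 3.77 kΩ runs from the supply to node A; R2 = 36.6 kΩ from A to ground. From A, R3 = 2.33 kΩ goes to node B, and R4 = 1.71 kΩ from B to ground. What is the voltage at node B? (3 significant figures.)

Node A sees R2 in parallel with the series input of stage 2, R3 + R4 = 4.040 kΩ.
Effective lower resistance at A: R2 ‖ 4.040 = 3.638 kΩ.
V_A = 18.9 × 3.638/(3.77 + 3.638) = 9.282 mV.
V_B = V_A × 0.4233 = 3.929 mV.

V_B ≈ 3.93 mV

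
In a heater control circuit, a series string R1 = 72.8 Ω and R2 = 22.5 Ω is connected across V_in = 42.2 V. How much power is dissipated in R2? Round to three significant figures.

P ≈ 4.41 W

The common current is I = 42.2/95.30 = 0.4428 A.
P = I²R = 0.1961 × 22.5 = 4.412 W.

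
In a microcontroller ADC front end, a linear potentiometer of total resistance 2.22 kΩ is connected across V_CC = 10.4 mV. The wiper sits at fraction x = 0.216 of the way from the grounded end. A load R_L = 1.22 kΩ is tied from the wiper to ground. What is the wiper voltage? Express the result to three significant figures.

Split the track: R_lower = x·R_p = 0.4795 kΩ, R_upper = (1−x)·R_p = 1.740 kΩ.
R_L loads the lower segment: effective lower R = 0.3442 kΩ.
Loaded-divider output: V_out = 10.4 × 0.1651 = 1.717 mV.

V_out ≈ 1.72 mV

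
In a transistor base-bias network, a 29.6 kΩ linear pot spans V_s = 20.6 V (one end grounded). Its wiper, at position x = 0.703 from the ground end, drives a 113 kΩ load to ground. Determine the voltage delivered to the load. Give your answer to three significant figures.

V_out ≈ 13.7 V

The pot divides into 8.791 kΩ above the wiper and 20.81 kΩ below.
(x·R_p) ‖ R_L = 17.57 kΩ.
Loaded-divider output: V_out = 20.6 × 0.6665 = 13.73 V.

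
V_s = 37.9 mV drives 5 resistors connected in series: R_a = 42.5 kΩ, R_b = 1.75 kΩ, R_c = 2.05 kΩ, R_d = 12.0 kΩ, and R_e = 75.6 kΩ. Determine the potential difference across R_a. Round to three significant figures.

V ≈ 12.0 mV

Series total: ΣR = 42.5 + 1.75 + 2.05 + 12.0 + 75.6 = 133.9 kΩ.
Voltage divider: V = V_s · (42.50 / 133.9) = 37.9 × 0.3174 = 12.03 mV.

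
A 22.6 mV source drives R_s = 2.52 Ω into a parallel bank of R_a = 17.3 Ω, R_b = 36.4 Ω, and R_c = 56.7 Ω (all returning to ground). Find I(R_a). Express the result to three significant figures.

Equivalent of the parallel group: R_p = 9.717 Ω.
V_A = 22.6 × 9.717/12.24 = 17.95 mV.
I(R_a) = V_A / R_a = 17.95/17.3 = 1.037 mA.
(Check via current divider: I_total = 1.847 mA; share G_k/ΣG = 0.5617 → same result.)

I ≈ 1.04 mA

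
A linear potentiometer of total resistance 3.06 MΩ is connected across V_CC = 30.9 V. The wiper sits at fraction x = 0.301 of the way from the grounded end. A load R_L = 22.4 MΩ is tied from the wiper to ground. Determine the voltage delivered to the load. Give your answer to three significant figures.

Lower segment x·R_p = 0.9211 MΩ; upper segment (1−x)·R_p = 2.139 MΩ.
Lower segment in parallel with the load: 0.9211 ‖ 22.4 = 0.8847 MΩ.
Then V_out = V_CC · 0.8847/(2.139 + 0.8847) = 9.041 V.

V_out ≈ 9.04 V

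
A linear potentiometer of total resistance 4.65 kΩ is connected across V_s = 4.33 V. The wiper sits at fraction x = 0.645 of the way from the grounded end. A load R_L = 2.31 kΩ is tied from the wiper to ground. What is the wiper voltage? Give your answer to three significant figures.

V_out ≈ 1.91 V

Split the track: R_lower = x·R_p = 2.999 kΩ, R_upper = (1−x)·R_p = 1.651 kΩ.
R_L loads the lower segment: effective lower R = 1.305 kΩ.
V_out = 4.33 × 1.305/(1.651 + 1.305) = 1.912 V.
(Unloaded: V_out = x·V_s = 2.79 V.)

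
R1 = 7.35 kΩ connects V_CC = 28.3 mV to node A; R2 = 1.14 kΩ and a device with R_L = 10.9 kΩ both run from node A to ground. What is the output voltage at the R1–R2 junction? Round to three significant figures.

First combine the lower leg with the load: R2 ‖ R_L = 1.032 kΩ.
Now apply the divider: V_out = 28.3 × 0.1231 = 3.485 mV.
(Unloaded it would be 3.80 mV; the load pulls it down.)

V_out ≈ 3.48 mV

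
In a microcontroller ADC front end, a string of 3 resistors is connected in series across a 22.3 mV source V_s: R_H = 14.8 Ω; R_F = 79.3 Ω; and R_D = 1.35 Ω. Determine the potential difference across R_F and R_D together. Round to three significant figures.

V ≈ 18.8 mV

Total series resistance ΣR = 14.8 + 79.3 + 1.35 = 95.45 Ω.
R_{R_F..R_D} = 79.3 + 1.35 = 80.65 Ω.
Voltage divider: V = V_s · (80.65 / 95.45) = 22.3 × 0.8449 = 18.84 mV.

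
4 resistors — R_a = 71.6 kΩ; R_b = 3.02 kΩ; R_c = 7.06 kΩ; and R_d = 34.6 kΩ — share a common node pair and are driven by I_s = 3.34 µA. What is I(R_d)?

ΣG = 1/71.6 + 1/3.02 + 1/7.06 + 1/34.6 = 0.5156.
By the current-divider rule, I = I_s · G_k/ΣG = 3.34 × 0.05605 = 0.1872 µA.

I ≈ 0.187 µA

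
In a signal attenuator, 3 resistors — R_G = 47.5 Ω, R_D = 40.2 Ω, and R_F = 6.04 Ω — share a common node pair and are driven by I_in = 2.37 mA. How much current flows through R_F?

ΣG = 1/47.5 + 1/40.2 + 1/6.04 = 0.2115.
By the current-divider rule, I = I_in · G_k/ΣG = 2.37 × 0.7828 = 1.855 mA.

I ≈ 1.86 mA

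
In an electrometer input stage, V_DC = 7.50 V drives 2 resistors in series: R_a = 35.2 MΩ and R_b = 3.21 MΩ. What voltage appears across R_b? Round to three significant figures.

V ≈ 0.627 V

Series total: ΣR = 35.2 + 3.21 = 38.41 MΩ.
V = V_DC · R/ΣR = 7.50 × 0.08357 = 0.6268 V.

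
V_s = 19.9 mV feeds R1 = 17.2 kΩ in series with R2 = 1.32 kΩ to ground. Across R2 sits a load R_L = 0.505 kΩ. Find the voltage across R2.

V_out ≈ 0.414 mV

First combine the lower leg with the load: R2 ‖ R_L = 0.3653 kΩ.
Now apply the divider: V_out = 19.9 × 0.02079 = 0.4138 mV.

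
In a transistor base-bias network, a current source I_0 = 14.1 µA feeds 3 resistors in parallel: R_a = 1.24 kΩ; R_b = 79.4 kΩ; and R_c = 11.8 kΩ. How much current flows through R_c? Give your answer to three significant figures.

ΣG = 1/1.24 + 1/79.4 + 1/11.8 = 0.9038.
R_c takes the fraction G_k/ΣG = 0.08475/0.9038 = 0.09377, so I = 14.1 × 0.09377 = 1.322 µA.

I ≈ 1.32 µA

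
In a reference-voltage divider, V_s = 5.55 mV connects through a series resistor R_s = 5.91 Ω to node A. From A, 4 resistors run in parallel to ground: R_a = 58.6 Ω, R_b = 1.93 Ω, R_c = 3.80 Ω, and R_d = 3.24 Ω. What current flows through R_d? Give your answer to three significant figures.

I ≈ 0.227 mA

Equivalent of the parallel group: R_p = 0.9033 Ω.
V_A by voltage divider: V_A = 5.55 × 0.9033/(5.91 + 0.9033) = 0.7358 mV.
I(R_d) = V_A / R_d = 0.7358/3.24 = 0.2271 mA.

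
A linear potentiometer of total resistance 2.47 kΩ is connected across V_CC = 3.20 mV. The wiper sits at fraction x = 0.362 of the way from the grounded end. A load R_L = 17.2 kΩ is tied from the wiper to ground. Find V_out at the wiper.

V_out ≈ 1.12 mV

Split the track: R_lower = x·R_p = 0.8941 kΩ, R_upper = (1−x)·R_p = 1.576 kΩ.
(x·R_p) ‖ R_L = 0.8500 kΩ.
Then V_out = V_CC · 0.8500/(1.576 + 0.8500) = 1.121 mV.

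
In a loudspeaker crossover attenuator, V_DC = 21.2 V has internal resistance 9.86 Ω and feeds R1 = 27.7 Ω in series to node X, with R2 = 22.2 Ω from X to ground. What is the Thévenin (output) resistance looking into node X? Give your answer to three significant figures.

R_th ≈ 14.0 Ω

R1' = 9.86 + 27.7 = 37.56 Ω (source resistance + R1).
With V_DC suppressed (replaced by a short), R_th = R1' ‖ R2 = (37.56 × 22.2)/(37.56 + 22.2) = 13.95 Ω.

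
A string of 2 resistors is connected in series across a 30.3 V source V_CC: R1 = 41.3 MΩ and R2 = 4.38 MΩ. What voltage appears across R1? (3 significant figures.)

Series total: ΣR = 41.3 + 4.38 = 45.68 MΩ.
V = V_CC · R/ΣR = 30.3 × 0.9041 = 27.39 V.

V ≈ 27.4 V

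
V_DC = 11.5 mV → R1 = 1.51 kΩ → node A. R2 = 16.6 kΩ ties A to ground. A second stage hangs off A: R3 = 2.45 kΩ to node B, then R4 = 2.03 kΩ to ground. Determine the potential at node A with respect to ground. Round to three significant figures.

Looking into the second stage from A: R3 + R4 = 4.480 kΩ appears in parallel with R2.
Effective lower resistance at A: R2 ‖ 4.480 = 3.528 kΩ.
V_A = 11.5 × 3.528/(1.51 + 3.528) = 8.053 mV.

V_A ≈ 8.05 mV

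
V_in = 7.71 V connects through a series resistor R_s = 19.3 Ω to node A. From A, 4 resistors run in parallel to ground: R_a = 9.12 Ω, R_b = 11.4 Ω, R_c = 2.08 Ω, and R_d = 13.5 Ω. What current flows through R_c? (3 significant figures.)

Combine the parallel branches: R_p = (1/9.12 + 1/11.4 + 1/2.08 + 1/13.5)⁻¹ = 1.329 Ω.
Node voltage V_A = V_in · R_p/(R_s + R_p) = 7.71 × 0.06444 = 0.4969 V.
Branch current I = V_A/R_c = 0.4969/2.08 = 0.2389 A.
(Check via current divider: I_total = 0.3737 A; share G_k/ΣG = 0.6391 → same result.)

I ≈ 0.239 A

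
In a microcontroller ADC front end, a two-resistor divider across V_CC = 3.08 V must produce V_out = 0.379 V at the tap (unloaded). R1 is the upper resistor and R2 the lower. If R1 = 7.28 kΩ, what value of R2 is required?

Required fraction k = V_out/V_CC = 0.1231.
So R2 = R1 · V_out/(V_CC − V_out) = 7.28 × 0.379/(3.08 − 0.379) = 7.28 × 0.1403 = 1.022 kΩ.

R2 ≈ 1.02 kΩ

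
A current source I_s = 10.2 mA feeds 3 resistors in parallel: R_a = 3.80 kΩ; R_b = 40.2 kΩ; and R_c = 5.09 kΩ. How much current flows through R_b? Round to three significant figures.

I ≈ 0.524 mA

ΣG = 1/3.80 + 1/40.2 + 1/5.09 = 0.4845.
R_b takes the fraction G_k/ΣG = 0.02488/0.4845 = 0.05134, so I = 10.2 × 0.05134 = 0.5237 mA.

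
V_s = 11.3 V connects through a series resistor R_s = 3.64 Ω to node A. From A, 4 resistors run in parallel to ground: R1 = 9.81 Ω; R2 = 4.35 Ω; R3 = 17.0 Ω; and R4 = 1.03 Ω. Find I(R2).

I ≈ 0.436 A

Combine the parallel branches: R_p = (1/9.81 + 1/4.35 + 1/17.0 + 1/1.03)⁻¹ = 0.7345 Ω.
V_A = 11.3 × 0.7345/4.374 = 1.897 V.
Branch current I = V_A/R2 = 1.897/4.35 = 0.4362 A.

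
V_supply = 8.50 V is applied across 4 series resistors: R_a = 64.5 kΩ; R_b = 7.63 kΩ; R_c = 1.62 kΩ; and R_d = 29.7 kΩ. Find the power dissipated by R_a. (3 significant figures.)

P ≈ 0.435 mW

Series current I = V_supply/ΣR = 8.50/103.5 = 0.08217 mA.
V(R_a) = I·R = 5.300 V; P = V·I = 5.300 × 0.08217 = 0.4354 mW.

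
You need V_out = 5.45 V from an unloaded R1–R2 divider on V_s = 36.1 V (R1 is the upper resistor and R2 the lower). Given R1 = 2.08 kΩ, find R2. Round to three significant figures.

V_out/V_s = R2/(R1+R2) = 0.1510.
Rearranging, R2 = R1·k/(1−k) = 2.08 × 0.1778 = 0.3699 kΩ.

R2 ≈ 0.370 kΩ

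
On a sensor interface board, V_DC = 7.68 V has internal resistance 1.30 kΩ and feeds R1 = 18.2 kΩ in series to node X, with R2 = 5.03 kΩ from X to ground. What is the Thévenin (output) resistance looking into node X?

R_th ≈ 4.00 kΩ

R1' = 1.30 + 18.2 = 19.50 kΩ (source resistance + R1).
Looking into X with the source shorted: R_th = R1'·R2/(R1'+R2) = 19.50 × 5.03/24.53 = 3.999 kΩ.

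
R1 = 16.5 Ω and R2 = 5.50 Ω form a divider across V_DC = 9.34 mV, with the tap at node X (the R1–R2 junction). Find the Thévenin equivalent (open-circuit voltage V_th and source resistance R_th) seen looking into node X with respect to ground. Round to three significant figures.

With X open, the divider is unloaded: V_th = 9.34 × 5.50/22.00 = 2.335 mV.
Zeroing V_DC shorts the top of R1 to ground, so R_th = R1 ‖ R2 = 4.125 Ω.

V_th ≈ 2.33 mV, R_th ≈ 4.12 Ω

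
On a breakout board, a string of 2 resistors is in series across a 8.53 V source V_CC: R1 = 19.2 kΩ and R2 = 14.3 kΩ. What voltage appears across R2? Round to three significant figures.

ΣR = 19.2 + 14.3 = 33.50 kΩ.
By the voltage-divider rule, V = 8.53 × 14.30/33.50 = 3.641 V.

V ≈ 3.64 V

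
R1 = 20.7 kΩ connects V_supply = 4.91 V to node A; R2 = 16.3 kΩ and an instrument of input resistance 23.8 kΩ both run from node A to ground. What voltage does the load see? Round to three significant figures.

The load sits in parallel with R2, giving an effective lower resistance R2' = R2·R_L/(R2+R_L) = 9.674 kΩ.
Voltage divider with the loaded lower leg: V_out = 4.91 × 9.674/(20.7 + 9.674) = 4.91 × 0.3185 = 1.564 V.

V_out ≈ 1.56 V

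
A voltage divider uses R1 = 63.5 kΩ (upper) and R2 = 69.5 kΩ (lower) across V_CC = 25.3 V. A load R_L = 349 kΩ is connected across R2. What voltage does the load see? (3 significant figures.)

The load sits in parallel with R2, giving an effective lower resistance R2' = R2·R_L/(R2+R_L) = 57.96 kΩ.
Then V_out = V_CC · R2'/(R1 + R2') = 25.3 × 57.96/121.5 = 12.07 V.

V_out ≈ 12.1 V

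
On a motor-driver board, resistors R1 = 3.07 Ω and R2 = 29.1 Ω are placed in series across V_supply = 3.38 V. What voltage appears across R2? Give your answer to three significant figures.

V ≈ 3.06 V

ΣR = 3.07 + 29.1 = 32.17 Ω.
Voltage divider: V = V_supply · (29.10 / 32.17) = 3.38 × 0.9046 = 3.057 V.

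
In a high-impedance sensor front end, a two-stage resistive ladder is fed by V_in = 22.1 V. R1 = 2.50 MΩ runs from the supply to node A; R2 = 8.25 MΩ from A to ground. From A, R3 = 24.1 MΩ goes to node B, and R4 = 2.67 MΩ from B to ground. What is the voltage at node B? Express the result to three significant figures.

Node A sees R2 in parallel with the series input of stage 2, R3 + R4 = 26.77 MΩ.
R2 ‖ (R3+R4) = 6.306 MΩ.
So V_A = 22.1 × 0.7161 = 15.83 V.
V_B = V_A × 0.09974 = 1.578 V.

V_B ≈ 1.58 V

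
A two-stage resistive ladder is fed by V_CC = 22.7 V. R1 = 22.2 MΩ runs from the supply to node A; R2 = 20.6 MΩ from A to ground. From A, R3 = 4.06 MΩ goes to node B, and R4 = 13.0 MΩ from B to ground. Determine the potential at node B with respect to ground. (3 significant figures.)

Looking into the second stage from A: R3 + R4 = 17.06 MΩ appears in parallel with R2.
Effective lower resistance at A: R2 ‖ 17.06 = 9.332 MΩ.
So V_A = 22.7 × 0.2959 = 6.718 V.
Then the unloaded second divider: V_B = V_A × R4/(R3+R4) = 6.718 × 0.7620 = 5.119 V.

V_B ≈ 5.12 V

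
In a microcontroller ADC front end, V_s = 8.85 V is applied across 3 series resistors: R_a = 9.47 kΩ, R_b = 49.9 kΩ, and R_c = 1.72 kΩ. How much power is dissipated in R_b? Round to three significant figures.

P ≈ 1.05 mW

Series current I = V_s/ΣR = 8.85/61.09 = 0.1449 mA.
P = I²R = 0.02099 × 49.9 = 1.047 mW.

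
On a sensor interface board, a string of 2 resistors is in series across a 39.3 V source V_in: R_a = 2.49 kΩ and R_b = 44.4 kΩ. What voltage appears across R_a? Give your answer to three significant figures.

Series total: ΣR = 2.49 + 44.4 = 46.89 kΩ.
By the voltage-divider rule, V = 39.3 × 2.490/46.89 = 2.087 V.

V ≈ 2.09 V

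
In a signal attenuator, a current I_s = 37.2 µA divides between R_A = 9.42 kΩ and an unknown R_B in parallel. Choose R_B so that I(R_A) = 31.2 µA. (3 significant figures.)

R_B ≈ 49.0 kΩ

In a two-way split, I_A/I_s = R_B/(R_A + R_B).
31.2/37.2 = R_B/(R_A + R_B) → R_B = R_A · (0.8387)/(1 − 0.8387) = 9.42 × 5.200 = 48.98 kΩ.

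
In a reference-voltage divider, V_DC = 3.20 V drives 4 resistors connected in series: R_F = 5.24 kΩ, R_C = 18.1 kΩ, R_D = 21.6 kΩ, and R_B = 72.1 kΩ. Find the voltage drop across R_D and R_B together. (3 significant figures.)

V ≈ 2.56 V

Total series resistance ΣR = 5.24 + 18.1 + 21.6 + 72.1 = 117.0 kΩ.
R_{R_D..R_B} = 21.6 + 72.1 = 93.70 kΩ.
V = V_DC · R/ΣR = 3.20 × 0.8006 = 2.562 V.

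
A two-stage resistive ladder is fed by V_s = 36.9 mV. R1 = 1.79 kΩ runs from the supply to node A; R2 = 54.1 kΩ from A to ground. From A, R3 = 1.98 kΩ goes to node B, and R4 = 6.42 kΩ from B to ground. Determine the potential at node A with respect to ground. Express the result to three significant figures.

V_A ≈ 29.6 mV

The second stage (R3 + R4 = 8.400 kΩ) loads node A in parallel with R2.
Effective lower resistance at A: R2 ‖ 8.400 = 7.271 kΩ.
First divider: V_A = V_s · 7.271/(1.79 + 7.271) = 29.61 mV.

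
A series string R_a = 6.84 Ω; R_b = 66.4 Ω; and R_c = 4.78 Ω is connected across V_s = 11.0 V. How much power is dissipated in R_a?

P ≈ 0.136 W

The common current is I = 11.0/78.02 = 0.1410 A.
P = I²R = 0.01988 × 6.84 = 0.1360 W.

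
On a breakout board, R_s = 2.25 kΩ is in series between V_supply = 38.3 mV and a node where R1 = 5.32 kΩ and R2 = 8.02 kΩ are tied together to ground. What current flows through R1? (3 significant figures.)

I ≈ 4.23 µA

Combine the parallel branches: R_p = (1/5.32 + 1/8.02)⁻¹ = 3.198 kΩ.
V_A = 38.3 × 3.198/5.448 = 22.48 mV.
I(R1) = V_A / R1 = 22.48/5.32 = 4.226 µA.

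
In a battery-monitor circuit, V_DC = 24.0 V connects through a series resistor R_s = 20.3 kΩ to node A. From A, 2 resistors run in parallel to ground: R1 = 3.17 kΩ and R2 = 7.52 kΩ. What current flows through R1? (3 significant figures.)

I ≈ 0.749 mA

Equivalent of the parallel group: R_p = 2.230 kΩ.
V_A by voltage divider: V_A = 24.0 × 2.230/(20.3 + 2.230) = 2.375 V.
I(R1) = V_A / R1 = 2.375/3.17 = 0.7494 mA.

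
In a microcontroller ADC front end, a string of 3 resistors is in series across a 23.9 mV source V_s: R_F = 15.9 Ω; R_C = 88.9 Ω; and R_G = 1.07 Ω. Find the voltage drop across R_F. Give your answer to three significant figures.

ΣR = 15.9 + 88.9 + 1.07 = 105.9 Ω.
Voltage divider: V = V_s · (15.90 / 105.9) = 23.9 × 0.1502 = 3.589 mV.

V ≈ 3.59 mV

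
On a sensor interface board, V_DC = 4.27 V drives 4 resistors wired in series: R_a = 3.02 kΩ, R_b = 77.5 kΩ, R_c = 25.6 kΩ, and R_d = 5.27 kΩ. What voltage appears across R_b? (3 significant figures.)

ΣR = 3.02 + 77.5 + 25.6 + 5.27 = 111.4 kΩ.
Voltage divider: V = V_DC · (77.50 / 111.4) = 4.27 × 0.6958 = 2.971 V.

V ≈ 2.97 V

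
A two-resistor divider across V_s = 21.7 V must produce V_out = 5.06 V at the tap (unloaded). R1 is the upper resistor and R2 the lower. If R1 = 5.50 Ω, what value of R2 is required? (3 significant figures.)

R2 ≈ 1.67 Ω

V_out/V_s = R2/(R1+R2) = 0.2332.
So R2 = R1 · V_out/(V_s − V_out) = 5.50 × 5.06/(21.7 − 5.06) = 5.50 × 0.3041 = 1.672 Ω.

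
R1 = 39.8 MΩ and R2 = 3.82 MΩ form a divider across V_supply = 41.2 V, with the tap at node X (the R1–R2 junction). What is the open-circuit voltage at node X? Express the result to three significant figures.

With X open, the divider is unloaded: V_th = 41.2 × 3.82/43.62 = 3.608 V.

V_th ≈ 3.61 V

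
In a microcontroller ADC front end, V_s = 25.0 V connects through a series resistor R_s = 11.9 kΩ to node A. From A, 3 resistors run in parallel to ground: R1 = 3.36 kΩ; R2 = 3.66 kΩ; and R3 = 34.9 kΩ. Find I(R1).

Combine the parallel branches: R_p = (1/3.36 + 1/3.66 + 1/34.9)⁻¹ = 1.668 kΩ.
V_A = 25.0 × 1.668/13.57 = 3.074 V.
Branch current I = V_A/R1 = 3.074/3.36 = 0.9147 mA.
(Check via current divider: I_total = 1.843 mA; share G_k/ΣG = 0.4964 → same result.)

I ≈ 0.915 mA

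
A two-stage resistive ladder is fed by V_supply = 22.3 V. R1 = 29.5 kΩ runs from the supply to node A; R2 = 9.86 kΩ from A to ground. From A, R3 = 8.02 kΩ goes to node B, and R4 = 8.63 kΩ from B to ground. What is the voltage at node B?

Node A sees R2 in parallel with the series input of stage 2, R3 + R4 = 16.65 kΩ.
Effective lower resistance at A: R2 ‖ 16.65 = 6.193 kΩ.
First divider: V_A = V_supply · 6.193/(29.5 + 6.193) = 3.869 V.
Stage 2 is unloaded, so V_B = V_A · R4/(R3+R4) = 3.869 × 8.63/16.65 = 2.005 V.

V_B ≈ 2.01 V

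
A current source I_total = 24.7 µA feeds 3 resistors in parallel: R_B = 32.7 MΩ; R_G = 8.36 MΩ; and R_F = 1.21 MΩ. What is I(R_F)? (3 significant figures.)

Conductances: ΣG = 1/32.7 + 1/8.36 + 1/1.21 = 0.9766 (1/MΩ).
By the current-divider rule, I = I_total · G_k/ΣG = 24.7 × 0.8462 = 20.90 µA.

I ≈ 20.9 µA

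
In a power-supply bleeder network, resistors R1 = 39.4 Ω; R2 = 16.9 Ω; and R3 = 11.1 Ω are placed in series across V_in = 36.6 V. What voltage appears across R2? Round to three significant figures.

V ≈ 9.18 V

Total series resistance ΣR = 39.4 + 16.9 + 11.1 = 67.40 Ω.
By the voltage-divider rule, V = 36.6 × 16.90/67.40 = 9.177 V.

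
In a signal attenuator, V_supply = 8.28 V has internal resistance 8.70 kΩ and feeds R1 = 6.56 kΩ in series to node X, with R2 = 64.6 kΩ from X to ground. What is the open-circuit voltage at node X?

V_th ≈ 6.70 V

R1' = 8.70 + 6.56 = 15.26 kΩ (source resistance + R1).
V_th is the unloaded tap voltage: V_supply · R2/(R1'+R2) = 8.28 × 0.8089 = 6.698 V.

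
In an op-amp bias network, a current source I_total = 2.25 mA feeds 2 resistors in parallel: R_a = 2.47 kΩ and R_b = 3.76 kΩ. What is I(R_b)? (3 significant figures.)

With just two branches, the current splits inversely with resistance.
So I = 2.25 × 2.47/6.230 = 0.8921 mA.

I ≈ 0.892 mA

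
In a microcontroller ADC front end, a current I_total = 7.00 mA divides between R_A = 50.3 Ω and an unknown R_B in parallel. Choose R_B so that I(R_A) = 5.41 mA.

The fraction through R_A equals R_B/(R_A+R_B).
5.41/7.00 = R_B/(R_A + R_B) → R_B = R_A · (0.7729)/(1 − 0.7729) = 50.3 × 3.403 = 171.1 Ω.

R_B ≈ 171 Ω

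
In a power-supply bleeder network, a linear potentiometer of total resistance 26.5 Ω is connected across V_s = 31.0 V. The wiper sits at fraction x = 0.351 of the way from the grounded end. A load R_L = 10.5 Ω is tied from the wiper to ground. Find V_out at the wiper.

V_out ≈ 6.91 V

Lower segment x·R_p = 9.301 Ω; upper segment (1−x)·R_p = 17.20 Ω.
R_L loads the lower segment: effective lower R = 4.932 Ω.
Then V_out = V_s · 4.932/(17.20 + 4.932) = 6.909 V.
(Unloaded: V_out = x·V_s = 10.9 V.)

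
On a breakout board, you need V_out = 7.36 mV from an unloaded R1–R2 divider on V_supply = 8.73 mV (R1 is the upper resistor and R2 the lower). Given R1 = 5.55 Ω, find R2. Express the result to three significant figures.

Required fraction k = V_out/V_supply = 0.8431.
So R2 = R1 · V_out/(V_supply − V_out) = 5.55 × 7.36/(8.73 − 7.36) = 5.55 × 5.372 = 29.82 Ω.

R2 ≈ 29.8 Ω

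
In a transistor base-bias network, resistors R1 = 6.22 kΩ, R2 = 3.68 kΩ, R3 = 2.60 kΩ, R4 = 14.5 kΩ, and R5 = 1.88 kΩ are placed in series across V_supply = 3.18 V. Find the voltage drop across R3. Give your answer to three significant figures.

Series total: ΣR = 6.22 + 3.68 + 2.60 + 14.5 + 1.88 = 28.88 kΩ.
By the voltage-divider rule, V = 3.18 × 2.600/28.88 = 0.2863 V.

V ≈ 0.286 V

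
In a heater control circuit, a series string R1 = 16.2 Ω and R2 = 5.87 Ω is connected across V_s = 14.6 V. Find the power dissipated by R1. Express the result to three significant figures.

ΣR = 22.07 Ω → I = 14.6/22.07 = 0.6615 A.
P(R1) = I²·R1 = (0.6615)² × 16.2 = 7.090 W.

P ≈ 7.09 W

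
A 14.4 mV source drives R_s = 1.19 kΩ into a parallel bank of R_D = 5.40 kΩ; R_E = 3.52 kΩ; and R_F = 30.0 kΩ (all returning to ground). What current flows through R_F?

I ≈ 0.300 µA

Parallel bank: R_p = 1/(1/5.40 + 1/3.52 + 1/30.0) = 1.990 kΩ.
V_A = 14.4 × 1.990/3.180 = 9.011 mV.
Branch current I = V_A/R_F = 9.011/30.0 = 0.3004 µA.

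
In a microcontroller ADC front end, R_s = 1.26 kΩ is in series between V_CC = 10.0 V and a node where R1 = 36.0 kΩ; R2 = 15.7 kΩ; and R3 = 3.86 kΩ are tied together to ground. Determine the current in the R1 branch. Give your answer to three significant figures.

I ≈ 0.193 mA

Combine the parallel branches: R_p = (1/36.0 + 1/15.7 + 1/3.86)⁻¹ = 2.853 kΩ.
V_A = 10.0 × 2.853/4.113 = 6.936 V.
I(R1) = V_A / R1 = 6.936/36.0 = 0.1927 mA.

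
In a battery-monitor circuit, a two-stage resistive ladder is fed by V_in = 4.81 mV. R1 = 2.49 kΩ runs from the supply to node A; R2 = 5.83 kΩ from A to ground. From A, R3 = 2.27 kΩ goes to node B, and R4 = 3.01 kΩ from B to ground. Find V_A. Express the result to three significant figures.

V_A ≈ 2.53 mV

Node A sees R2 in parallel with the series input of stage 2, R3 + R4 = 5.280 kΩ.
R2 ‖ (R3+R4) = 2.771 kΩ.
First divider: V_A = V_in · 2.771/(2.49 + 2.771) = 2.533 mV.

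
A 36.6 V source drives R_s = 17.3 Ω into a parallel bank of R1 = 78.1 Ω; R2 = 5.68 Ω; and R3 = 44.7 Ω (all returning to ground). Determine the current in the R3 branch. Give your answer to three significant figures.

Combine the parallel branches: R_p = (1/78.1 + 1/5.68 + 1/44.7)⁻¹ = 4.734 Ω.
V_A = 36.6 × 4.734/22.03 = 7.864 V.
I(R3) = V_A / R3 = 7.864/44.7 = 0.1759 A.
(Equivalently: I_total = 1.661 A, then current-divider fraction G_k/ΣG = 0.1059.)

I ≈ 0.176 A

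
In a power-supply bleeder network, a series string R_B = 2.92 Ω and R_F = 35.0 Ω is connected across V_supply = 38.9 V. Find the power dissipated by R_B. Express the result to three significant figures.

P ≈ 3.07 W

The common current is I = 38.9/37.92 = 1.026 A.
P(R_B) = I²·R_B = (1.026)² × 2.92 = 3.073 W.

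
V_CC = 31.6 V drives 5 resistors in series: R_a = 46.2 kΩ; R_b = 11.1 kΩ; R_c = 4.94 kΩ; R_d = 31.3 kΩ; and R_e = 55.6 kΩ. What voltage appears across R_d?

ΣR = 46.2 + 11.1 + 4.94 + 31.3 + 55.6 = 149.1 kΩ.
By the voltage-divider rule, V = 31.6 × 31.30/149.1 = 6.632 V.

V ≈ 6.63 V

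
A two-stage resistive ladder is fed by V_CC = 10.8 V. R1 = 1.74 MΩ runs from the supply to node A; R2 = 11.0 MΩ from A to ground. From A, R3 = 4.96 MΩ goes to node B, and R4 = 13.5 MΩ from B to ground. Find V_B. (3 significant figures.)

V_B ≈ 6.31 V

Node A sees R2 in parallel with the series input of stage 2, R3 + R4 = 18.46 MΩ.
R2 ‖ (R3+R4) = 6.893 MΩ.
V_A = 10.8 × 6.893/(1.74 + 6.893) = 8.623 V.
Stage 2 is unloaded, so V_B = V_A · R4/(R3+R4) = 8.623 × 13.5/18.46 = 6.306 V.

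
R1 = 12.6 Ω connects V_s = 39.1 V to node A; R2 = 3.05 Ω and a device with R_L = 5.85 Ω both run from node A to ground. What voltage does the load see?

The load sits in parallel with R2, giving an effective lower resistance R2' = R2·R_L/(R2+R_L) = 2.005 Ω.
Voltage divider with the loaded lower leg: V_out = 39.1 × 2.005/(12.6 + 2.005) = 39.1 × 0.1373 = 5.367 V.

V_out ≈ 5.37 V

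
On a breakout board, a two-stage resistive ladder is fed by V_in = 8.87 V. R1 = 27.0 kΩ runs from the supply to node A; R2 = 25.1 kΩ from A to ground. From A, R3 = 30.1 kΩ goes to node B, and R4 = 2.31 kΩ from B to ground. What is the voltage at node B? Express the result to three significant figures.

Node A sees R2 in parallel with the series input of stage 2, R3 + R4 = 32.41 kΩ.
R2 ‖ (R3+R4) = 14.15 kΩ.
First divider: V_A = V_in · 14.15/(27.0 + 14.15) = 3.049 V.
V_B = V_A × 0.07127 = 0.2173 V.

V_B ≈ 0.217 V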